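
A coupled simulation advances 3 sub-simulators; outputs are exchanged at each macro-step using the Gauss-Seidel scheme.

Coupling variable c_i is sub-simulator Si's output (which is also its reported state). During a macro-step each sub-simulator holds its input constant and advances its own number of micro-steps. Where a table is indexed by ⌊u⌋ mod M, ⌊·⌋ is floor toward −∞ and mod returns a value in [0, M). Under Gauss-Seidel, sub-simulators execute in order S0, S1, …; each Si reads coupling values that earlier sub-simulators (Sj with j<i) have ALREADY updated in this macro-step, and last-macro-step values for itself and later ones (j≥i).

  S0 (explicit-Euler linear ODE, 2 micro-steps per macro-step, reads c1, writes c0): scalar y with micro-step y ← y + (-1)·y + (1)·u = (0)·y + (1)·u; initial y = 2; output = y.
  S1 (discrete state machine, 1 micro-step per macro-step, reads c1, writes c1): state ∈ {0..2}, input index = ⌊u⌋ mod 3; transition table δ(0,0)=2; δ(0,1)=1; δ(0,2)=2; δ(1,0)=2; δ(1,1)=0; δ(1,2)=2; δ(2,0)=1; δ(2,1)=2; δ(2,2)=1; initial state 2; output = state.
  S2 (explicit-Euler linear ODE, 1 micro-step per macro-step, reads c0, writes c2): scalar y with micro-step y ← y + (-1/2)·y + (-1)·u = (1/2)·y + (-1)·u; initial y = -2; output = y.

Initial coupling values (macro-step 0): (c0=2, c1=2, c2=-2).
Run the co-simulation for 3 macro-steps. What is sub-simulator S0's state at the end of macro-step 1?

macro 1: S0 reads c1=2 → after 2×micro: 2; S1 reads c1=2 → after 1×micro: 1; S2 reads c0=2 → after 1×micro: -3 ⇒ (c0=2, c1=1, c2=-3)
macro 2: S0 reads c1=1 → after 2×micro: 1; S1 reads c1=1 → after 1×micro: 0; S2 reads c0=1 → after 1×micro: -5/2 ⇒ (c0=1, c1=0, c2=-5/2)
macro 3: S0 reads c1=0 → after 2×micro: 0; S1 reads c1=0 → after 1×micro: 2; S2 reads c0=0 → after 1×micro: -5/4 ⇒ (c0=0, c1=2, c2=-5/4)

S0 state at macro-step 1 = 2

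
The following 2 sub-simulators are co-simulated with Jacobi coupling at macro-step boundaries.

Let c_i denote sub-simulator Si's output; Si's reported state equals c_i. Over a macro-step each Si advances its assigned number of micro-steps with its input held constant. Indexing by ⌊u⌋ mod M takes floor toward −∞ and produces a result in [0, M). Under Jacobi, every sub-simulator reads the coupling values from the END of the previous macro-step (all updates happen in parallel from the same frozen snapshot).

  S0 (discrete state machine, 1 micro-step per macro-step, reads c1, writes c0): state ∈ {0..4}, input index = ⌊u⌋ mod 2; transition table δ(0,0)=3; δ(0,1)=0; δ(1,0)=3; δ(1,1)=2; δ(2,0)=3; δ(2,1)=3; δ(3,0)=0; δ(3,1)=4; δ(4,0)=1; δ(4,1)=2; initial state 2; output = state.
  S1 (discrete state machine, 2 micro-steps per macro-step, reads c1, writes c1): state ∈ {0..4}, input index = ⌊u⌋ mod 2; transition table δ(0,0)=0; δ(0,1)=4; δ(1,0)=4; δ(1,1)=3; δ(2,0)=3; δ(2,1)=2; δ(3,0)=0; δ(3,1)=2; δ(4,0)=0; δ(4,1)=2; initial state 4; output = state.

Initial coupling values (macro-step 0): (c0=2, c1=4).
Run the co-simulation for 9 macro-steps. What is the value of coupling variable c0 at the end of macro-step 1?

c0 at macro-step 1 = 3

macro 1: S0 reads c1=4 → after 1×micro: 3; S1 reads c1=4 → after 2×micro: 0 ⇒ (c0=3, c1=0)
macro 2: S0 reads c1=0 → after 1×micro: 0; S1 reads c1=0 → after 2×micro: 0 ⇒ (c0=0, c1=0)
macro 3: S0 reads c1=0 → after 1×micro: 3; S1 reads c1=0 → after 2×micro: 0 ⇒ (c0=3, c1=0)
macro 4: S0 reads c1=0 → after 1×micro: 0; S1 reads c1=0 → after 2×micro: 0 ⇒ (c0=0, c1=0)
macro 5: S0 reads c1=0 → after 1×micro: 3; S1 reads c1=0 → after 2×micro: 0 ⇒ (c0=3, c1=0)
macro 6: S0 reads c1=0 → after 1×micro: 0; S1 reads c1=0 → after 2×micro: 0 ⇒ (c0=0, c1=0)
macro 7: S0 reads c1=0 → after 1×micro: 3; S1 reads c1=0 → after 2×micro: 0 ⇒ (c0=3, c1=0)
macro 8: S0 reads c1=0 → after 1×micro: 0; S1 reads c1=0 → after 2×micro: 0 ⇒ (c0=0, c1=0)
macro 9: S0 reads c1=0 → after 1×micro: 3; S1 reads c1=0 → after 2×micro: 0 ⇒ (c0=3, c1=0)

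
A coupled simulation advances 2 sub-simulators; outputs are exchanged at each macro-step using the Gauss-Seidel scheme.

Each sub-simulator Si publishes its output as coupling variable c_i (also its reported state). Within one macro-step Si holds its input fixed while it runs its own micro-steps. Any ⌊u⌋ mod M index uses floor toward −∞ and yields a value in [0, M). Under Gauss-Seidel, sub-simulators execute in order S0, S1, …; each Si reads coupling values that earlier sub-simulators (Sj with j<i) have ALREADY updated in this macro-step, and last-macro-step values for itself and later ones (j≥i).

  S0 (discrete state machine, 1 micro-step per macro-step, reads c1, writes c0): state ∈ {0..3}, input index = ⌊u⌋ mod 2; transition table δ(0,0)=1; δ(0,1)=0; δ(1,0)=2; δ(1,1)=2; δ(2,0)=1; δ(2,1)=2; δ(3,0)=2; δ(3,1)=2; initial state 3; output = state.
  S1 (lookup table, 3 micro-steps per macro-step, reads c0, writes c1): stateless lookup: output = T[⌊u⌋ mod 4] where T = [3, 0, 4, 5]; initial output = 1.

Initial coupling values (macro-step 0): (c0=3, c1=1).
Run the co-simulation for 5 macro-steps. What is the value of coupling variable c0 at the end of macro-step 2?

macro 1: S0 reads c1=1 → after 1×micro: 2; S1 reads c0=2 → after 3×micro: 4 ⇒ (c0=2, c1=4)
macro 2: S0 reads c1=4 → after 1×micro: 1; S1 reads c0=1 → after 3×micro: 0 ⇒ (c0=1, c1=0)
macro 3: S0 reads c1=0 → after 1×micro: 2; S1 reads c0=2 → after 3×micro: 4 ⇒ (c0=2, c1=4)
macro 4: S0 reads c1=4 → after 1×micro: 1; S1 reads c0=1 → after 3×micro: 0 ⇒ (c0=1, c1=0)
macro 5: S0 reads c1=0 → after 1×micro: 2; S1 reads c0=2 → after 3×micro: 4 ⇒ (c0=2, c1=4)

c0 at macro-step 2 = 1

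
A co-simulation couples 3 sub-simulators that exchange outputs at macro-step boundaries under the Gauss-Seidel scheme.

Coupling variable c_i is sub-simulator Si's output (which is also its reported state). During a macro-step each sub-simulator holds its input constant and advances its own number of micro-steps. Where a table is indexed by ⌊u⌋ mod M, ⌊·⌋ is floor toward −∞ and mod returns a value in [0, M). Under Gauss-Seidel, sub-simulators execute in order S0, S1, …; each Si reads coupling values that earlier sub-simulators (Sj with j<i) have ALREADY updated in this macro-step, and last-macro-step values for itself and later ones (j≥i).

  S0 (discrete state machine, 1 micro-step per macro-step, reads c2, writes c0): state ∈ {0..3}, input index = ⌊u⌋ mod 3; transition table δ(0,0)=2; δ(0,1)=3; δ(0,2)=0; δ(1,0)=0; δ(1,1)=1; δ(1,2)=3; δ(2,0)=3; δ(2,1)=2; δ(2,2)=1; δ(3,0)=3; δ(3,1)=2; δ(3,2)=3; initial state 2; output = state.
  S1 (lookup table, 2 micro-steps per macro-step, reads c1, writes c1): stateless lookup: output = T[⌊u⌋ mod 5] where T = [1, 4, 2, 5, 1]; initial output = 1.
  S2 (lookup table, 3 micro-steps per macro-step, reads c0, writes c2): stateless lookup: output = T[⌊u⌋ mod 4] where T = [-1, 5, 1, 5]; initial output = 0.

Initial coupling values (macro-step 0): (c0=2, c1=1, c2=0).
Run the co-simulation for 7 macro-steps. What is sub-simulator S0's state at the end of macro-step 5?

S0 state at macro-step 5 = 3

macro 1: S0 reads c2=0 → after 1×micro: 3; S1 reads c1=1 → after 2×micro: 4; S2 reads c0=3 → after 3×micro: 5 ⇒ (c0=3, c1=4, c2=5)
macro 2: S0 reads c2=5 → after 1×micro: 3; S1 reads c1=4 → after 2×micro: 1; S2 reads c0=3 → after 3×micro: 5 ⇒ (c0=3, c1=1, c2=5)
macro 3: S0 reads c2=5 → after 1×micro: 3; S1 reads c1=1 → after 2×micro: 4; S2 reads c0=3 → after 3×micro: 5 ⇒ (c0=3, c1=4, c2=5)
macro 4: S0 reads c2=5 → after 1×micro: 3; S1 reads c1=4 → after 2×micro: 1; S2 reads c0=3 → after 3×micro: 5 ⇒ (c0=3, c1=1, c2=5)
macro 5: S0 reads c2=5 → after 1×micro: 3; S1 reads c1=1 → after 2×micro: 4; S2 reads c0=3 → after 3×micro: 5 ⇒ (c0=3, c1=4, c2=5)
macro 6: S0 reads c2=5 → after 1×micro: 3; S1 reads c1=4 → after 2×micro: 1; S2 reads c0=3 → after 3×micro: 5 ⇒ (c0=3, c1=1, c2=5)
macro 7: S0 reads c2=5 → after 1×micro: 3; S1 reads c1=1 → after 2×micro: 4; S2 reads c0=3 → after 3×micro: 5 ⇒ (c0=3, c1=4, c2=5)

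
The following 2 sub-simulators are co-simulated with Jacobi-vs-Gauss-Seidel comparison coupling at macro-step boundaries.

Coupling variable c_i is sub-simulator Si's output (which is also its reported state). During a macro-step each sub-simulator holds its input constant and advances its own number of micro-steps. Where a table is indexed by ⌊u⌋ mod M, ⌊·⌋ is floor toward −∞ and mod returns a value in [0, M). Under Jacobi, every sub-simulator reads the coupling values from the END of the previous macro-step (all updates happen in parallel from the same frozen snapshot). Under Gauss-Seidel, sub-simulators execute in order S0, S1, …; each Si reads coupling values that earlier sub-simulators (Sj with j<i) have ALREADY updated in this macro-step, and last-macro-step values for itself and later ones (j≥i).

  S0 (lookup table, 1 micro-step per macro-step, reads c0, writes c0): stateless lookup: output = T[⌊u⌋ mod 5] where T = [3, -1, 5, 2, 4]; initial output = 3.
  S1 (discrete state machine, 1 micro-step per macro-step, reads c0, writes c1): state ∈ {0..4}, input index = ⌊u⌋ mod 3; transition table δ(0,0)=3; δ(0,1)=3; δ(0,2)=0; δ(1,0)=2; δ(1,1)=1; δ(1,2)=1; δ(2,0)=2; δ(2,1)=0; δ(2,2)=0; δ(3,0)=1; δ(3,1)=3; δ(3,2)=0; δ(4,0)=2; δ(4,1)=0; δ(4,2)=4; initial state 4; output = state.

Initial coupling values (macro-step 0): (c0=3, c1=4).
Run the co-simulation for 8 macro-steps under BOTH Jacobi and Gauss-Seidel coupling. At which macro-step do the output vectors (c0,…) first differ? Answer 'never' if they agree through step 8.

first divergence at macro-step: 1

[Jacobi] macro 1: S0 reads c0=3 → after 1×micro: 2; S1 reads c0=3 → after 1×micro: 2 ⇒ (c0=2, c1=2)
[Jacobi] macro 2: S0 reads c0=2 → after 1×micro: 5; S1 reads c0=2 → after 1×micro: 0 ⇒ (c0=5, c1=0)
[Jacobi] macro 3: S0 reads c0=5 → after 1×micro: 3; S1 reads c0=5 → after 1×micro: 0 ⇒ (c0=3, c1=0)
[Jacobi] macro 4: S0 reads c0=3 → after 1×micro: 2; S1 reads c0=3 → after 1×micro: 3 ⇒ (c0=2, c1=3)
[Jacobi] macro 5: S0 reads c0=2 → after 1×micro: 5; S1 reads c0=2 → after 1×micro: 0 ⇒ (c0=5, c1=0)
[Jacobi] macro 6: S0 reads c0=5 → after 1×micro: 3; S1 reads c0=5 → after 1×micro: 0 ⇒ (c0=3, c1=0)
[Jacobi] macro 7: S0 reads c0=3 → after 1×micro: 2; S1 reads c0=3 → after 1×micro: 3 ⇒ (c0=2, c1=3)
[Jacobi] macro 8: S0 reads c0=2 → after 1×micro: 5; S1 reads c0=2 → after 1×micro: 0 ⇒ (c0=5, c1=0)
[Gauss-Seidel] macro 1: S0 reads c0=3 → after 1×micro: 2; S1 reads c0=2 → after 1×micro: 4 ⇒ (c0=2, c1=4)
[Gauss-Seidel] macro 2: S0 reads c0=2 → after 1×micro: 5; S1 reads c0=5 → after 1×micro: 4 ⇒ (c0=5, c1=4)
[Gauss-Seidel] macro 3: S0 reads c0=5 → after 1×micro: 3; S1 reads c0=3 → after 1×micro: 2 ⇒ (c0=3, c1=2)
[Gauss-Seidel] macro 4: S0 reads c0=3 → after 1×micro: 2; S1 reads c0=2 → after 1×micro: 0 ⇒ (c0=2, c1=0)
[Gauss-Seidel] macro 5: S0 reads c0=2 → after 1×micro: 5; S1 reads c0=5 → after 1×micro: 0 ⇒ (c0=5, c1=0)
[Gauss-Seidel] macro 6: S0 reads c0=5 → after 1×micro: 3; S1 reads c0=3 → after 1×micro: 3 ⇒ (c0=3, c1=3)
[Gauss-Seidel] macro 7: S0 reads c0=3 → after 1×micro: 2; S1 reads c0=2 → after 1×micro: 0 ⇒ (c0=2, c1=0)
[Gauss-Seidel] macro 8: S0 reads c0=2 → after 1×micro: 5; S1 reads c0=5 → after 1×micro: 0 ⇒ (c0=5, c1=0)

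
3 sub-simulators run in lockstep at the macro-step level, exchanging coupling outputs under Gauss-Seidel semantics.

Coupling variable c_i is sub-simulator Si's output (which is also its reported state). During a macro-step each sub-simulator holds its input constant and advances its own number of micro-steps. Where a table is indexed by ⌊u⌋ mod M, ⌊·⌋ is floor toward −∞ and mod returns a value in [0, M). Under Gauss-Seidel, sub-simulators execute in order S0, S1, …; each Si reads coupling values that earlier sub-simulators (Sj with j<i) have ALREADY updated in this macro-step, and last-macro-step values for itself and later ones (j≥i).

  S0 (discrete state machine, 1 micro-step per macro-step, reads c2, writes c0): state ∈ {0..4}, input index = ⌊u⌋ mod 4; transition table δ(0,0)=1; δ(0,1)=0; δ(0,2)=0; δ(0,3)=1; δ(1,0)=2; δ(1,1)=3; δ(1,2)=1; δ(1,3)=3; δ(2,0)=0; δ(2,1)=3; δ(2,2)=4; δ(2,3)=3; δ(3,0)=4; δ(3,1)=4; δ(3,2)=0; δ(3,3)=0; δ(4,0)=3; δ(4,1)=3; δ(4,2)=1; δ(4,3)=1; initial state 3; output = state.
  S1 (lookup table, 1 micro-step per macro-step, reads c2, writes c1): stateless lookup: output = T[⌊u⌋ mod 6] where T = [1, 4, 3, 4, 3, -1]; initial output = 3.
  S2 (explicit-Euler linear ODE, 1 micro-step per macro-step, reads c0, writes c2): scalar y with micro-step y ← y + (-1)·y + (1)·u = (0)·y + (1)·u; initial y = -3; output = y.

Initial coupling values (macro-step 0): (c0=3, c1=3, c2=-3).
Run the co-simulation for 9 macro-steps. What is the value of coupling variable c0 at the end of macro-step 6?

macro 1: S0 reads c2=-3 → after 1×micro: 4; S1 reads c2=-3 → after 1×micro: 4; S2 reads c0=4 → after 1×micro: 4 ⇒ (c0=4, c1=4, c2=4)
macro 2: S0 reads c2=4 → after 1×micro: 3; S1 reads c2=4 → after 1×micro: 3; S2 reads c0=3 → after 1×micro: 3 ⇒ (c0=3, c1=3, c2=3)
macro 3: S0 reads c2=3 → after 1×micro: 0; S1 reads c2=3 → after 1×micro: 4; S2 reads c0=0 → after 1×micro: 0 ⇒ (c0=0, c1=4, c2=0)
macro 4: S0 reads c2=0 → after 1×micro: 1; S1 reads c2=0 → after 1×micro: 1; S2 reads c0=1 → after 1×micro: 1 ⇒ (c0=1, c1=1, c2=1)
macro 5: S0 reads c2=1 → after 1×micro: 3; S1 reads c2=1 → after 1×micro: 4; S2 reads c0=3 → after 1×micro: 3 ⇒ (c0=3, c1=4, c2=3)
macro 6: S0 reads c2=3 → after 1×micro: 0; S1 reads c2=3 → after 1×micro: 4; S2 reads c0=0 → after 1×micro: 0 ⇒ (c0=0, c1=4, c2=0)
macro 7: S0 reads c2=0 → after 1×micro: 1; S1 reads c2=0 → after 1×micro: 1; S2 reads c0=1 → after 1×micro: 1 ⇒ (c0=1, c1=1, c2=1)
macro 8: S0 reads c2=1 → after 1×micro: 3; S1 reads c2=1 → after 1×micro: 4; S2 reads c0=3 → after 1×micro: 3 ⇒ (c0=3, c1=4, c2=3)
macro 9: S0 reads c2=3 → after 1×micro: 0; S1 reads c2=3 → after 1×micro: 4; S2 reads c0=0 → after 1×micro: 0 ⇒ (c0=0, c1=4, c2=0)

c0 at macro-step 6 = 0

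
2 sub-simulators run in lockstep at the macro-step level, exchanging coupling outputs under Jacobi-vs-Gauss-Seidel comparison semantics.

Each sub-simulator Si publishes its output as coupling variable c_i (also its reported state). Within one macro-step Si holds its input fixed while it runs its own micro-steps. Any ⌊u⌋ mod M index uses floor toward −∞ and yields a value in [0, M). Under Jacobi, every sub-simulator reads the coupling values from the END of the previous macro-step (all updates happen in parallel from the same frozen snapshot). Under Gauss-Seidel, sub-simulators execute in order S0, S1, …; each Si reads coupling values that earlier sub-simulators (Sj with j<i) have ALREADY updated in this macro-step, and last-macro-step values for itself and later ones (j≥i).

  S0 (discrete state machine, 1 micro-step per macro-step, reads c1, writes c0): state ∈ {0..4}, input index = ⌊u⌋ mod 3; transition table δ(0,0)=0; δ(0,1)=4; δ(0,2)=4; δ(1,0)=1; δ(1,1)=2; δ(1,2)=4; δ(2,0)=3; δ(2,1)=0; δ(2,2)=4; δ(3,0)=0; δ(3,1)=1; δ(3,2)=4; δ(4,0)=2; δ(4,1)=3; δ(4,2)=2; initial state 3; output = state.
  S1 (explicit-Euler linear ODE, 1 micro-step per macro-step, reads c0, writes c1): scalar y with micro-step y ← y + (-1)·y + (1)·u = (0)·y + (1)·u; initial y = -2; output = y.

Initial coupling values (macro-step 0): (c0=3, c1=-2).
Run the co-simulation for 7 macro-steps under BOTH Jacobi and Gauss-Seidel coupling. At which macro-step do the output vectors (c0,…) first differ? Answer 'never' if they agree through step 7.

[Jacobi] macro 1: S0 reads c1=-2 → after 1×micro: 1; S1 reads c0=3 → after 1×micro: 3 ⇒ (c0=1, c1=3)
[Jacobi] macro 2: S0 reads c1=3 → after 1×micro: 1; S1 reads c0=1 → after 1×micro: 1 ⇒ (c0=1, c1=1)
[Jacobi] macro 3: S0 reads c1=1 → after 1×micro: 2; S1 reads c0=1 → after 1×micro: 1 ⇒ (c0=2, c1=1)
[Jacobi] macro 4: S0 reads c1=1 → after 1×micro: 0; S1 reads c0=2 → after 1×micro: 2 ⇒ (c0=0, c1=2)
[Jacobi] macro 5: S0 reads c1=2 → after 1×micro: 4; S1 reads c0=0 → after 1×micro: 0 ⇒ (c0=4, c1=0)
[Jacobi] macro 6: S0 reads c1=0 → after 1×micro: 2; S1 reads c0=4 → after 1×micro: 4 ⇒ (c0=2, c1=4)
[Jacobi] macro 7: S0 reads c1=4 → after 1×micro: 0; S1 reads c0=2 → after 1×micro: 2 ⇒ (c0=0, c1=2)
[Gauss-Seidel] macro 1: S0 reads c1=-2 → after 1×micro: 1; S1 reads c0=1 → after 1×micro: 1 ⇒ (c0=1, c1=1)
[Gauss-Seidel] macro 2: S0 reads c1=1 → after 1×micro: 2; S1 reads c0=2 → after 1×micro: 2 ⇒ (c0=2, c1=2)
[Gauss-Seidel] macro 3: S0 reads c1=2 → after 1×micro: 4; S1 reads c0=4 → after 1×micro: 4 ⇒ (c0=4, c1=4)
[Gauss-Seidel] macro 4: S0 reads c1=4 → after 1×micro: 3; S1 reads c0=3 → after 1×micro: 3 ⇒ (c0=3, c1=3)
[Gauss-Seidel] macro 5: S0 reads c1=3 → after 1×micro: 0; S1 reads c0=0 → after 1×micro: 0 ⇒ (c0=0, c1=0)
[Gauss-Seidel] macro 6: S0 reads c1=0 → after 1×micro: 0; S1 reads c0=0 → after 1×micro: 0 ⇒ (c0=0, c1=0)
[Gauss-Seidel] macro 7: S0 reads c1=0 → after 1×micro: 0; S1 reads c0=0 → after 1×micro: 0 ⇒ (c0=0, c1=0)

first divergence at macro-step: 1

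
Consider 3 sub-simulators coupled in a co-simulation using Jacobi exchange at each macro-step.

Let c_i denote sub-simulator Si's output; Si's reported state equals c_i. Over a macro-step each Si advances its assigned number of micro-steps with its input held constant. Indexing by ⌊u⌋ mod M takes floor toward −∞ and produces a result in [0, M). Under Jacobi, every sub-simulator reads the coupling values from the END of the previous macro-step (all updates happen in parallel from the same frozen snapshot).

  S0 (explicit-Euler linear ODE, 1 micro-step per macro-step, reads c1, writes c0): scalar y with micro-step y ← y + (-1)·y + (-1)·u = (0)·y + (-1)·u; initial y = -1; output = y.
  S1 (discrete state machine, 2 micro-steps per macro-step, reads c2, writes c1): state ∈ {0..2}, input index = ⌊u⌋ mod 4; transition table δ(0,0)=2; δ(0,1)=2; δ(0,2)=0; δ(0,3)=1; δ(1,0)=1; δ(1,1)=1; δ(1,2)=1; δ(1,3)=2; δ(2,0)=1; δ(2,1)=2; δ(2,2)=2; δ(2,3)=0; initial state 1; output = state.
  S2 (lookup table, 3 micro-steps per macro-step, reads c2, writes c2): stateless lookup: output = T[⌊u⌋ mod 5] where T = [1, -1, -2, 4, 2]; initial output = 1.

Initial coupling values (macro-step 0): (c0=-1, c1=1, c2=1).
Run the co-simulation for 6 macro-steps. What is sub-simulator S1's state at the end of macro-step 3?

macro 1: S0 reads c1=1 → after 1×micro: -1; S1 reads c2=1 → after 2×micro: 1; S2 reads c2=1 → after 3×micro: -1 ⇒ (c0=-1, c1=1, c2=-1)
macro 2: S0 reads c1=1 → after 1×micro: -1; S1 reads c2=-1 → after 2×micro: 0; S2 reads c2=-1 → after 3×micro: 2 ⇒ (c0=-1, c1=0, c2=2)
macro 3: S0 reads c1=0 → after 1×micro: 0; S1 reads c2=2 → after 2×micro: 0; S2 reads c2=2 → after 3×micro: -2 ⇒ (c0=0, c1=0, c2=-2)
macro 4: S0 reads c1=0 → after 1×micro: 0; S1 reads c2=-2 → after 2×micro: 0; S2 reads c2=-2 → after 3×micro: 4 ⇒ (c0=0, c1=0, c2=4)
macro 5: S0 reads c1=0 → after 1×micro: 0; S1 reads c2=4 → after 2×micro: 1; S2 reads c2=4 → after 3×micro: 2 ⇒ (c0=0, c1=1, c2=2)
macro 6: S0 reads c1=1 → after 1×micro: -1; S1 reads c2=2 → after 2×micro: 1; S2 reads c2=2 → after 3×micro: -2 ⇒ (c0=-1, c1=1, c2=-2)

S1 state at macro-step 3 = 0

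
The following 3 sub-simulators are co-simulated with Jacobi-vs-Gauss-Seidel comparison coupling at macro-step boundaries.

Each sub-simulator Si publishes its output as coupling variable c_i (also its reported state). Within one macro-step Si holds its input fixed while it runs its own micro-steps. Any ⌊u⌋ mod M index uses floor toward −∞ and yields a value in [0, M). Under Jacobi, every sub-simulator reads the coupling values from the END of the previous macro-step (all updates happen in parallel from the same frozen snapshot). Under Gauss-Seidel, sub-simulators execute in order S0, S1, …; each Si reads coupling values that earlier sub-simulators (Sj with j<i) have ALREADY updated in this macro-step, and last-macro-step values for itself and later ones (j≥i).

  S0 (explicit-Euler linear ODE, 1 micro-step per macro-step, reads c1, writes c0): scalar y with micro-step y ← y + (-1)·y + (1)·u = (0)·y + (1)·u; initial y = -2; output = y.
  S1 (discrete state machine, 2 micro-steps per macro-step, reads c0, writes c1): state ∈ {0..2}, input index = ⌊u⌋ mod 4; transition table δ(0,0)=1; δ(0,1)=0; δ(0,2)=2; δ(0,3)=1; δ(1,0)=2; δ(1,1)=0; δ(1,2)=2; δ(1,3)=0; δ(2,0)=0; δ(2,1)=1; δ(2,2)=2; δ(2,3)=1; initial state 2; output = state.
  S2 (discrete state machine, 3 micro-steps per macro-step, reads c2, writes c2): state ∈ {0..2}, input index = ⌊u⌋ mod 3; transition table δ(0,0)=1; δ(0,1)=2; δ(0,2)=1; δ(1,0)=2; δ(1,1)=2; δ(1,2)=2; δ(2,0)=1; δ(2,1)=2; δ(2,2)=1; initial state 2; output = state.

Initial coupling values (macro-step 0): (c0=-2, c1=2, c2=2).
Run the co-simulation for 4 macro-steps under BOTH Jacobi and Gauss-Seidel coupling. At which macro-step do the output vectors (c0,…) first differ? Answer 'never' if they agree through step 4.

[Jacobi] macro 1: S0 reads c1=2 → after 1×micro: 2; S1 reads c0=-2 → after 2×micro: 2; S2 reads c2=2 → after 3×micro: 1 ⇒ (c0=2, c1=2, c2=1)
[Jacobi] macro 2: S0 reads c1=2 → after 1×micro: 2; S1 reads c0=2 → after 2×micro: 2; S2 reads c2=1 → after 3×micro: 2 ⇒ (c0=2, c1=2, c2=2)
[Jacobi] macro 3: S0 reads c1=2 → after 1×micro: 2; S1 reads c0=2 → after 2×micro: 2; S2 reads c2=2 → after 3×micro: 1 ⇒ (c0=2, c1=2, c2=1)
[Jacobi] macro 4: S0 reads c1=2 → after 1×micro: 2; S1 reads c0=2 → after 2×micro: 2; S2 reads c2=1 → after 3×micro: 2 ⇒ (c0=2, c1=2, c2=2)
[Gauss-Seidel] macro 1: S0 reads c1=2 → after 1×micro: 2; S1 reads c0=2 → after 2×micro: 2; S2 reads c2=2 → after 3×micro: 1 ⇒ (c0=2, c1=2, c2=1)
[Gauss-Seidel] macro 2: S0 reads c1=2 → after 1×micro: 2; S1 reads c0=2 → after 2×micro: 2; S2 reads c2=1 → after 3×micro: 2 ⇒ (c0=2, c1=2, c2=2)
[Gauss-Seidel] macro 3: S0 reads c1=2 → after 1×micro: 2; S1 reads c0=2 → after 2×micro: 2; S2 reads c2=2 → after 3×micro: 1 ⇒ (c0=2, c1=2, c2=1)
[Gauss-Seidel] macro 4: S0 reads c1=2 → after 1×micro: 2; S1 reads c0=2 → after 2×micro: 2; S2 reads c2=1 → after 3×micro: 2 ⇒ (c0=2, c1=2, c2=2)

first divergence at macro-step: never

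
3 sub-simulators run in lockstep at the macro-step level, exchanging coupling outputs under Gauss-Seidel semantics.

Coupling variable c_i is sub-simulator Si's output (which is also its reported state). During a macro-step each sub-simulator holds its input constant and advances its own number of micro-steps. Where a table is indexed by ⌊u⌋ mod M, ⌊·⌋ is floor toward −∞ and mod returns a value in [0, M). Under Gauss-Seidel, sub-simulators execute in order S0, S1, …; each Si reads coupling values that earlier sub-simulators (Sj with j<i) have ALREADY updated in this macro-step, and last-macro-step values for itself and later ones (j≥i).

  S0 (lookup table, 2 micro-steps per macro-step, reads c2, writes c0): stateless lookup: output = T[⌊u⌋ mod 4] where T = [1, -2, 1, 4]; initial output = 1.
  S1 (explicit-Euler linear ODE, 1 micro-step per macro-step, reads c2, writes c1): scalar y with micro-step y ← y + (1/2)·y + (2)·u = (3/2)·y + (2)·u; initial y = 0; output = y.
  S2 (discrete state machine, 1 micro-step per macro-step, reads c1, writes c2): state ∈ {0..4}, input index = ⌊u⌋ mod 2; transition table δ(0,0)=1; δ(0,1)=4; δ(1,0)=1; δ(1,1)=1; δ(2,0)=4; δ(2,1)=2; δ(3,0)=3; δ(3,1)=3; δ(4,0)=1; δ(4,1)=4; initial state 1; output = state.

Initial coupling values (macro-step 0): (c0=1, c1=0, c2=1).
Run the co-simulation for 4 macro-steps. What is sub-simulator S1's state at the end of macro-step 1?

S1 state at macro-step 1 = 2

macro 1: S0 reads c2=1 → after 2×micro: -2; S1 reads c2=1 → after 1×micro: 2; S2 reads c1=2 → after 1×micro: 1 ⇒ (c0=-2, c1=2, c2=1)
macro 2: S0 reads c2=1 → after 2×micro: -2; S1 reads c2=1 → after 1×micro: 5; S2 reads c1=5 → after 1×micro: 1 ⇒ (c0=-2, c1=5, c2=1)
macro 3: S0 reads c2=1 → after 2×micro: -2; S1 reads c2=1 → after 1×micro: 19/2; S2 reads c1=19/2 → after 1×micro: 1 ⇒ (c0=-2, c1=19/2, c2=1)
macro 4: S0 reads c2=1 → after 2×micro: -2; S1 reads c2=1 → after 1×micro: 65/4; S2 reads c1=65/4 → after 1×micro: 1 ⇒ (c0=-2, c1=65/4, c2=1)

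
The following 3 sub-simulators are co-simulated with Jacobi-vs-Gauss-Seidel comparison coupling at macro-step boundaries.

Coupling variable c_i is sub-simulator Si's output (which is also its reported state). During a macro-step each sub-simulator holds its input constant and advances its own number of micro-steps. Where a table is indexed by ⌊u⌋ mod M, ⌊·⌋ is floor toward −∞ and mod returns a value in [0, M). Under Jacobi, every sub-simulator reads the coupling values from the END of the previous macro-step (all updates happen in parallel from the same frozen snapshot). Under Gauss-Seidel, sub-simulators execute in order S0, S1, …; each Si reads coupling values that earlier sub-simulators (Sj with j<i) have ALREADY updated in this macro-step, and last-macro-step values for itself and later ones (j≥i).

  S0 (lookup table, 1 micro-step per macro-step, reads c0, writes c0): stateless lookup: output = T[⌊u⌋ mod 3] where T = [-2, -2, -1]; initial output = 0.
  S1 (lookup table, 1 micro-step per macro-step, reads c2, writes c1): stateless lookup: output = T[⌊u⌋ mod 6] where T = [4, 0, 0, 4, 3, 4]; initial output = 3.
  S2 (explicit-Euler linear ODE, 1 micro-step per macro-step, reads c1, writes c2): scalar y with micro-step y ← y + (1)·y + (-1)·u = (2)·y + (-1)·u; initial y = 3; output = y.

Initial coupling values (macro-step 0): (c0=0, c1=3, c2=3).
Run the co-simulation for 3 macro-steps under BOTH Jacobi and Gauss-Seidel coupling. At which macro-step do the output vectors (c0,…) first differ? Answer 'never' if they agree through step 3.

[Jacobi] macro 1: S0 reads c0=0 → after 1×micro: -2; S1 reads c2=3 → after 1×micro: 4; S2 reads c1=3 → after 1×micro: 3 ⇒ (c0=-2, c1=4, c2=3)
[Jacobi] macro 2: S0 reads c0=-2 → after 1×micro: -2; S1 reads c2=3 → after 1×micro: 4; S2 reads c1=4 → after 1×micro: 2 ⇒ (c0=-2, c1=4, c2=2)
[Jacobi] macro 3: S0 reads c0=-2 → after 1×micro: -2; S1 reads c2=2 → after 1×micro: 0; S2 reads c1=4 → after 1×micro: 0 ⇒ (c0=-2, c1=0, c2=0)
[Gauss-Seidel] macro 1: S0 reads c0=0 → after 1×micro: -2; S1 reads c2=3 → after 1×micro: 4; S2 reads c1=4 → after 1×micro: 2 ⇒ (c0=-2, c1=4, c2=2)
[Gauss-Seidel] macro 2: S0 reads c0=-2 → after 1×micro: -2; S1 reads c2=2 → after 1×micro: 0; S2 reads c1=0 → after 1×micro: 4 ⇒ (c0=-2, c1=0, c2=4)
[Gauss-Seidel] macro 3: S0 reads c0=-2 → after 1×micro: -2; S1 reads c2=4 → after 1×micro: 3; S2 reads c1=3 → after 1×micro: 5 ⇒ (c0=-2, c1=3, c2=5)

first divergence at macro-step: 1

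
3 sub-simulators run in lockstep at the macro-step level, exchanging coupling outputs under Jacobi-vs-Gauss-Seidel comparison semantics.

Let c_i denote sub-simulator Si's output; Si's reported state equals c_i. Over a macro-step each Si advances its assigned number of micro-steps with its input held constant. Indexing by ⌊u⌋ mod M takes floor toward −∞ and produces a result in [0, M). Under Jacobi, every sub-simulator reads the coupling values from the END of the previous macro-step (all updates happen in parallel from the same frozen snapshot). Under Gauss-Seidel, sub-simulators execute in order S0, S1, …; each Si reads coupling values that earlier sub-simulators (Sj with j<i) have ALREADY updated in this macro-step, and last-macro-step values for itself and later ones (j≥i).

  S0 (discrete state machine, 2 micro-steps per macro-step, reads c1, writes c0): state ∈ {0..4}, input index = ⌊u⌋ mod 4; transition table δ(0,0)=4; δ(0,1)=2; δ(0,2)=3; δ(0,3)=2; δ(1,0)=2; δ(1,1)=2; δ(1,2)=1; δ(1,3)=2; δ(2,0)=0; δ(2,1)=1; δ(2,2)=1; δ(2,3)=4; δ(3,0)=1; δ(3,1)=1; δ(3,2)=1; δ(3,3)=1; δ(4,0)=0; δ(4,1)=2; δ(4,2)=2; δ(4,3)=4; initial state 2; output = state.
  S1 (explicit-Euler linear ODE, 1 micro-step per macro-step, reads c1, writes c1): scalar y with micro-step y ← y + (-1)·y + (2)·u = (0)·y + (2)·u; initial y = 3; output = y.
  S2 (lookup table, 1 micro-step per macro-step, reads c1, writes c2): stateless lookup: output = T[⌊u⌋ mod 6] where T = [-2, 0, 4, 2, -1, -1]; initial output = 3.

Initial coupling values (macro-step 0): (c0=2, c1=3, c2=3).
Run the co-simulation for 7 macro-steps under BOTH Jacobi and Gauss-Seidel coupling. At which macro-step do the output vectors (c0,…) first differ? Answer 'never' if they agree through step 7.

first divergence at macro-step: 1

[Jacobi] macro 1: S0 reads c1=3 → after 2×micro: 4; S1 reads c1=3 → after 1×micro: 6; S2 reads c1=3 → after 1×micro: 2 ⇒ (c0=4, c1=6, c2=2)
[Jacobi] macro 2: S0 reads c1=6 → after 2×micro: 1; S1 reads c1=6 → after 1×micro: 12; S2 reads c1=6 → after 1×micro: -2 ⇒ (c0=1, c1=12, c2=-2)
[Jacobi] macro 3: S0 reads c1=12 → after 2×micro: 0; S1 reads c1=12 → after 1×micro: 24; S2 reads c1=12 → after 1×micro: -2 ⇒ (c0=0, c1=24, c2=-2)
[Jacobi] macro 4: S0 reads c1=24 → after 2×micro: 0; S1 reads c1=24 → after 1×micro: 48; S2 reads c1=24 → after 1×micro: -2 ⇒ (c0=0, c1=48, c2=-2)
[Jacobi] macro 5: S0 reads c1=48 → after 2×micro: 0; S1 reads c1=48 → after 1×micro: 96; S2 reads c1=48 → after 1×micro: -2 ⇒ (c0=0, c1=96, c2=-2)
[Jacobi] macro 6: S0 reads c1=96 → after 2×micro: 0; S1 reads c1=96 → after 1×micro: 192; S2 reads c1=96 → after 1×micro: -2 ⇒ (c0=0, c1=192, c2=-2)
[Jacobi] macro 7: S0 reads c1=192 → after 2×micro: 0; S1 reads c1=192 → after 1×micro: 384; S2 reads c1=192 → after 1×micro: -2 ⇒ (c0=0, c1=384, c2=-2)
[Gauss-Seidel] macro 1: S0 reads c1=3 → after 2×micro: 4; S1 reads c1=3 → after 1×micro: 6; S2 reads c1=6 → after 1×micro: -2 ⇒ (c0=4, c1=6, c2=-2)
[Gauss-Seidel] macro 2: S0 reads c1=6 → after 2×micro: 1; S1 reads c1=6 → after 1×micro: 12; S2 reads c1=12 → after 1×micro: -2 ⇒ (c0=1, c1=12, c2=-2)
[Gauss-Seidel] macro 3: S0 reads c1=12 → after 2×micro: 0; S1 reads c1=12 → after 1×micro: 24; S2 reads c1=24 → after 1×micro: -2 ⇒ (c0=0, c1=24, c2=-2)
[Gauss-Seidel] macro 4: S0 reads c1=24 → after 2×micro: 0; S1 reads c1=24 → after 1×micro: 48; S2 reads c1=48 → after 1×micro: -2 ⇒ (c0=0, c1=48, c2=-2)
[Gauss-Seidel] macro 5: S0 reads c1=48 → after 2×micro: 0; S1 reads c1=48 → after 1×micro: 96; S2 reads c1=96 → after 1×micro: -2 ⇒ (c0=0, c1=96, c2=-2)
[Gauss-Seidel] macro 6: S0 reads c1=96 → after 2×micro: 0; S1 reads c1=96 → after 1×micro: 192; S2 reads c1=192 → after 1×micro: -2 ⇒ (c0=0, c1=192, c2=-2)
[Gauss-Seidel] macro 7: S0 reads c1=192 → after 2×micro: 0; S1 reads c1=192 → after 1×micro: 384; S2 reads c1=384 → after 1×micro: -2 ⇒ (c0=0, c1=384, c2=-2)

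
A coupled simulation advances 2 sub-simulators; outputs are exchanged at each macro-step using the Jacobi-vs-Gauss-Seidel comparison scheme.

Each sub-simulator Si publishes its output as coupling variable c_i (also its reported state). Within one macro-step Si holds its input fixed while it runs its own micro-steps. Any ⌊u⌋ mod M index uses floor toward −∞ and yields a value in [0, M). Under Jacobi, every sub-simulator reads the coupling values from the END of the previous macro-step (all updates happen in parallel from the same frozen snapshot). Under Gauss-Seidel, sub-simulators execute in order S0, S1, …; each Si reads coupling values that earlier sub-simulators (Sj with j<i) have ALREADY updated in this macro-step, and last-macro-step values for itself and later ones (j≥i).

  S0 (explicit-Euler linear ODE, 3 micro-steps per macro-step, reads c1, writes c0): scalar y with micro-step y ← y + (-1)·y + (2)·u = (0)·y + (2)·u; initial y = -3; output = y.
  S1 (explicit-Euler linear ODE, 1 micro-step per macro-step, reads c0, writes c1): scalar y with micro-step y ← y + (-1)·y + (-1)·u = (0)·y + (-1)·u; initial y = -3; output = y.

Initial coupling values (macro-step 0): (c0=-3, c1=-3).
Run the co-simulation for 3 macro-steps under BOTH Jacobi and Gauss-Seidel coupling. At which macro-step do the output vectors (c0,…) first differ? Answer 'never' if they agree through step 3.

first divergence at macro-step: 1

[Jacobi] macro 1: S0 reads c1=-3 → after 3×micro: -6; S1 reads c0=-3 → after 1×micro: 3 ⇒ (c0=-6, c1=3)
[Jacobi] macro 2: S0 reads c1=3 → after 3×micro: 6; S1 reads c0=-6 → after 1×micro: 6 ⇒ (c0=6, c1=6)
[Jacobi] macro 3: S0 reads c1=6 → after 3×micro: 12; S1 reads c0=6 → after 1×micro: -6 ⇒ (c0=12, c1=-6)
[Gauss-Seidel] macro 1: S0 reads c1=-3 → after 3×micro: -6; S1 reads c0=-6 → after 1×micro: 6 ⇒ (c0=-6, c1=6)
[Gauss-Seidel] macro 2: S0 reads c1=6 → after 3×micro: 12; S1 reads c0=12 → after 1×micro: -12 ⇒ (c0=12, c1=-12)
[Gauss-Seidel] macro 3: S0 reads c1=-12 → after 3×micro: -24; S1 reads c0=-24 → after 1×micro: 24 ⇒ (c0=-24, c1=24)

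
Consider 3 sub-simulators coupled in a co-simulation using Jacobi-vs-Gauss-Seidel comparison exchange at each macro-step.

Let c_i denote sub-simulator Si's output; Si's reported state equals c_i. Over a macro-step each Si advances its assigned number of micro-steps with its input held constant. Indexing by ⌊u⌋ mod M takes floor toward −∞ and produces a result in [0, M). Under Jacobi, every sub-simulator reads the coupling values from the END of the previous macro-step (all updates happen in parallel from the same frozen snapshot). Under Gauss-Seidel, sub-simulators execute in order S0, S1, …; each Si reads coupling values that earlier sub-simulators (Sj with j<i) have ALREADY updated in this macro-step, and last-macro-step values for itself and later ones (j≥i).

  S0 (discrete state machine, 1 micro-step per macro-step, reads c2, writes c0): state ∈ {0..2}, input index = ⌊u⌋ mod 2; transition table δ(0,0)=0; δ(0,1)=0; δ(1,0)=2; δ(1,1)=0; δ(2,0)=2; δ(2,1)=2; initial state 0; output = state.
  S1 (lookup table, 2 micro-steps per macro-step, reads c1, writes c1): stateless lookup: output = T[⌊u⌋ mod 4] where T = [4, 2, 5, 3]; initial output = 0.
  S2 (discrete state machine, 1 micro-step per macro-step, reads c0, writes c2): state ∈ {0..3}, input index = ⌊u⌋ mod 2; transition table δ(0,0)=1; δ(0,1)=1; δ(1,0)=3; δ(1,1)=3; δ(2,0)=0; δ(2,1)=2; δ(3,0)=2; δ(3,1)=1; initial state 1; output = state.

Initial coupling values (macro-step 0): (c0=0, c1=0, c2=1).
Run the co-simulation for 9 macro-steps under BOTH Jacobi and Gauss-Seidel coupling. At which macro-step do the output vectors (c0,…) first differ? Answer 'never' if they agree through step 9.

first divergence at macro-step: never

[Jacobi] macro 1: S0 reads c2=1 → after 1×micro: 0; S1 reads c1=0 → after 2×micro: 4; S2 reads c0=0 → after 1×micro: 3 ⇒ (c0=0, c1=4, c2=3)
[Jacobi] macro 2: S0 reads c2=3 → after 1×micro: 0; S1 reads c1=4 → after 2×micro: 4; S2 reads c0=0 → after 1×micro: 2 ⇒ (c0=0, c1=4, c2=2)
[Jacobi] macro 3: S0 reads c2=2 → after 1×micro: 0; S1 reads c1=4 → after 2×micro: 4; S2 reads c0=0 → after 1×micro: 0 ⇒ (c0=0, c1=4, c2=0)
[Jacobi] macro 4: S0 reads c2=0 → after 1×micro: 0; S1 reads c1=4 → after 2×micro: 4; S2 reads c0=0 → after 1×micro: 1 ⇒ (c0=0, c1=4, c2=1)
[Jacobi] macro 5: S0 reads c2=1 → after 1×micro: 0; S1 reads c1=4 → after 2×micro: 4; S2 reads c0=0 → after 1×micro: 3 ⇒ (c0=0, c1=4, c2=3)
[Jacobi] macro 6: S0 reads c2=3 → after 1×micro: 0; S1 reads c1=4 → after 2×micro: 4; S2 reads c0=0 → after 1×micro: 2 ⇒ (c0=0, c1=4, c2=2)
[Jacobi] macro 7: S0 reads c2=2 → after 1×micro: 0; S1 reads c1=4 → after 2×micro: 4; S2 reads c0=0 → after 1×micro: 0 ⇒ (c0=0, c1=4, c2=0)
[Jacobi] macro 8: S0 reads c2=0 → after 1×micro: 0; S1 reads c1=4 → after 2×micro: 4; S2 reads c0=0 → after 1×micro: 1 ⇒ (c0=0, c1=4, c2=1)
[Jacobi] macro 9: S0 reads c2=1 → after 1×micro: 0; S1 reads c1=4 → after 2×micro: 4; S2 reads c0=0 → after 1×micro: 3 ⇒ (c0=0, c1=4, c2=3)
[Gauss-Seidel] macro 1: S0 reads c2=1 → after 1×micro: 0; S1 reads c1=0 → after 2×micro: 4; S2 reads c0=0 → after 1×micro: 3 ⇒ (c0=0, c1=4, c2=3)
[Gauss-Seidel] macro 2: S0 reads c2=3 → after 1×micro: 0; S1 reads c1=4 → after 2×micro: 4; S2 reads c0=0 → after 1×micro: 2 ⇒ (c0=0, c1=4, c2=2)
[Gauss-Seidel] macro 3: S0 reads c2=2 → after 1×micro: 0; S1 reads c1=4 → after 2×micro: 4; S2 reads c0=0 → after 1×micro: 0 ⇒ (c0=0, c1=4, c2=0)
[Gauss-Seidel] macro 4: S0 reads c2=0 → after 1×micro: 0; S1 reads c1=4 → after 2×micro: 4; S2 reads c0=0 → after 1×micro: 1 ⇒ (c0=0, c1=4, c2=1)
[Gauss-Seidel] macro 5: S0 reads c2=1 → after 1×micro: 0; S1 reads c1=4 → after 2×micro: 4; S2 reads c0=0 → after 1×micro: 3 ⇒ (c0=0, c1=4, c2=3)
[Gauss-Seidel] macro 6: S0 reads c2=3 → after 1×micro: 0; S1 reads c1=4 → after 2×micro: 4; S2 reads c0=0 → after 1×micro: 2 ⇒ (c0=0, c1=4, c2=2)
[Gauss-Seidel] macro 7: S0 reads c2=2 → after 1×micro: 0; S1 reads c1=4 → after 2×micro: 4; S2 reads c0=0 → after 1×micro: 0 ⇒ (c0=0, c1=4, c2=0)
[Gauss-Seidel] macro 8: S0 reads c2=0 → after 1×micro: 0; S1 reads c1=4 → after 2×micro: 4; S2 reads c0=0 → after 1×micro: 1 ⇒ (c0=0, c1=4, c2=1)
[Gauss-Seidel] macro 9: S0 reads c2=1 → after 1×micro: 0; S1 reads c1=4 → after 2×micro: 4; S2 reads c0=0 → after 1×micro: 3 ⇒ (c0=0, c1=4, c2=3)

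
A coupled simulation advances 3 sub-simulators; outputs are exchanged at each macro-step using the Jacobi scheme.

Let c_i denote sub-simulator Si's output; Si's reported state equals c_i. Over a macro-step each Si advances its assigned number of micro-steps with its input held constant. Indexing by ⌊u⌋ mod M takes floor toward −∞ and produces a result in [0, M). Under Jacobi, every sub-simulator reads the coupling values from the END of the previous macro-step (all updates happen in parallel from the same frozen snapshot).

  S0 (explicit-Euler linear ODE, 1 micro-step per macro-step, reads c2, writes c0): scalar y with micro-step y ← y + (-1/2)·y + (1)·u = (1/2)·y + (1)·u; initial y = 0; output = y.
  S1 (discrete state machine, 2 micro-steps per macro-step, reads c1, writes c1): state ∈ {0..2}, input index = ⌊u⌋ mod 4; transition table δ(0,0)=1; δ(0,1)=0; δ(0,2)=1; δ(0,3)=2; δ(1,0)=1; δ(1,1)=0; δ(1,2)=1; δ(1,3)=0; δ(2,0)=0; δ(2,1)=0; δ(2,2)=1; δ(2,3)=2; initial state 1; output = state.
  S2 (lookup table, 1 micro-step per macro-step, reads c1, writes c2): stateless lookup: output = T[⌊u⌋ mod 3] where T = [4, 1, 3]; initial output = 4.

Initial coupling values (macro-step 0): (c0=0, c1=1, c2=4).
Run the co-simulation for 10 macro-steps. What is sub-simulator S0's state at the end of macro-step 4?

S0 state at macro-step 4 = 15/4

macro 1: S0 reads c2=4 → after 1×micro: 4; S1 reads c1=1 → after 2×micro: 0; S2 reads c1=1 → after 1×micro: 1 ⇒ (c0=4, c1=0, c2=1)
macro 2: S0 reads c2=1 → after 1×micro: 3; S1 reads c1=0 → after 2×micro: 1; S2 reads c1=0 → after 1×micro: 4 ⇒ (c0=3, c1=1, c2=4)
macro 3: S0 reads c2=4 → after 1×micro: 11/2; S1 reads c1=1 → after 2×micro: 0; S2 reads c1=1 → after 1×micro: 1 ⇒ (c0=11/2, c1=0, c2=1)
macro 4: S0 reads c2=1 → after 1×micro: 15/4; S1 reads c1=0 → after 2×micro: 1; S2 reads c1=0 → after 1×micro: 4 ⇒ (c0=15/4, c1=1, c2=4)
macro 5: S0 reads c2=4 → after 1×micro: 47/8; S1 reads c1=1 → after 2×micro: 0; S2 reads c1=1 → after 1×micro: 1 ⇒ (c0=47/8, c1=0, c2=1)
macro 6: S0 reads c2=1 → after 1×micro: 63/16; S1 reads c1=0 → after 2×micro: 1; S2 reads c1=0 → after 1×micro: 4 ⇒ (c0=63/16, c1=1, c2=4)
macro 7: S0 reads c2=4 → after 1×micro: 191/32; S1 reads c1=1 → after 2×micro: 0; S2 reads c1=1 → after 1×micro: 1 ⇒ (c0=191/32, c1=0, c2=1)
macro 8: S0 reads c2=1 → after 1×micro: 255/64; S1 reads c1=0 → after 2×micro: 1; S2 reads c1=0 → after 1×micro: 4 ⇒ (c0=255/64, c1=1, c2=4)
macro 9: S0 reads c2=4 → after 1×micro: 767/128; S1 reads c1=1 → after 2×micro: 0; S2 reads c1=1 → after 1×micro: 1 ⇒ (c0=767/128, c1=0, c2=1)
macro 10: S0 reads c2=1 → after 1×micro: 1023/256; S1 reads c1=0 → after 2×micro: 1; S2 reads c1=0 → after 1×micro: 4 ⇒ (c0=1023/256, c1=1, c2=4)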